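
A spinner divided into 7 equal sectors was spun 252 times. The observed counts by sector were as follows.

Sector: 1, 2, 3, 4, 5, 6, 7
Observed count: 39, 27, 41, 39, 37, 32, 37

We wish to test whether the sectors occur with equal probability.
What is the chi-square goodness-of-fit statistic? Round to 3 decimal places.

3.944

Expected count for each of the 7 categories: 252/7 = 36.
1: (39 − 36)²/36 = 9/36 = 0.2500
2: (27 − 36)²/36 = 81/36 = 2.2500
3: (41 − 36)²/36 = 25/36 = 0.6944
4: (39 − 36)²/36 = 9/36 = 0.2500
5: (37 − 36)²/36 = 1/36 = 0.0278
6: (32 − 36)²/36 = 16/36 = 0.4444
7: (37 − 36)²/36 = 1/36 = 0.0278
Sum = 3.944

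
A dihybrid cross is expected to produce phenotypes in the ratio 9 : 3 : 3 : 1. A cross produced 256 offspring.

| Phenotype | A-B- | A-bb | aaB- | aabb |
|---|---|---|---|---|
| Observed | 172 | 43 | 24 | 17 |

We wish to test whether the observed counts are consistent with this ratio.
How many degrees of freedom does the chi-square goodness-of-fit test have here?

There are k = 4 categories and no parameters were estimated from the data, so df = 4 − 1 = 3.

3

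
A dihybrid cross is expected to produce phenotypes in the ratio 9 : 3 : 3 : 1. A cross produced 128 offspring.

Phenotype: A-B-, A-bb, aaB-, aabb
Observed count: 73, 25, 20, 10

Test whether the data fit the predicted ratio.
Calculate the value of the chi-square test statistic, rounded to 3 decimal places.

Ratio total = 16. Expected counts: 128×9/16 = 72, 128×3/16 = 24, 128×3/16 = 24, 128×1/16 = 8.
cat         O        E   (O−E)²/E
A-B-       73       72     0.0139
A-bb       25       24     0.0417
aaB-       20       24     0.6667
aabb       10        8     0.5000
Sum = 1.222

1.222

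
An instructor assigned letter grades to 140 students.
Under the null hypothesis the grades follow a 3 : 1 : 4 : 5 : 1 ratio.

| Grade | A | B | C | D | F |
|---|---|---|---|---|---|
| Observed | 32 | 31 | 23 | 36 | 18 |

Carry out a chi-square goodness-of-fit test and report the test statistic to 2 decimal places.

Ratio total = 14. Expected counts: 140×3/14 = 30, 140×1/14 = 10, 140×4/14 = 40, 140×5/14 = 50, 140×1/14 = 10.
A: (32 − 30)²/30 = 4/30 = 0.133
B: (31 − 10)²/10 = 441/10 = 44.100
C: (23 − 40)²/40 = 289/40 = 7.225
D: (36 − 50)²/50 = 196/50 = 3.920
F: (18 − 10)²/10 = 64/10 = 6.400
Sum = 61.78

61.78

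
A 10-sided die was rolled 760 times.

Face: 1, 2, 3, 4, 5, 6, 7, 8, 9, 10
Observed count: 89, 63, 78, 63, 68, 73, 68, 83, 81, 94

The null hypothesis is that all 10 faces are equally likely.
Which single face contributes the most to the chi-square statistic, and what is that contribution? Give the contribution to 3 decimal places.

10, 4.263

Expected count for each of the 10 categories: 760/10 = 76.
χ² = (89−76)²/76 + (63−76)²/76 + (78−76)²/76 + (63−76)²/76 + (68−76)²/76 + (73−76)²/76 + (68−76)²/76 + (83−76)²/76 + (81−76)²/76 + (94−76)²/76
   = 2.2237 + 2.2237 + 0.0526 + 2.2237 + 0.8421 + 0.1184 + 0.8421 + 0.6447 + 0.3289 + 4.2632
The largest term is for 10: 4.263.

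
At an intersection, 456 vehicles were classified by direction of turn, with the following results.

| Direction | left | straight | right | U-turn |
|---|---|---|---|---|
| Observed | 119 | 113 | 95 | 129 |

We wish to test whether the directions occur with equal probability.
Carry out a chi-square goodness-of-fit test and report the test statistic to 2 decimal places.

5.37

Under H₀ each category has probability 1/4, so each expected count is 456/4 = 114.
left: (119 − 114)²/114 = 25/114 = 0.219
straight: (113 − 114)²/114 = 1/114 = 0.009
right: (95 − 114)²/114 = 361/114 = 3.167
U-turn: (129 − 114)²/114 = 225/114 = 1.974
Sum = 5.37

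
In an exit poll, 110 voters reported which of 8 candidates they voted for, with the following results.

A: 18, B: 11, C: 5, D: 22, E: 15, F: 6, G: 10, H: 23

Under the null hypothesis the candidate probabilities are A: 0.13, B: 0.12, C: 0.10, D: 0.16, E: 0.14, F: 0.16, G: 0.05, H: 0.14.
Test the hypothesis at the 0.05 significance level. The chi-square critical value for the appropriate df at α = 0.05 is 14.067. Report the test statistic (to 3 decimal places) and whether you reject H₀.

20.785; reject

Expected counts E_i = n·p_i: 110×0.13 = 14.3, 110×0.12 = 13.2, 110×0.10 = 11, 110×0.16 = 17.6, 110×0.14 = 15.4, 110×0.16 = 17.6, 110×0.05 = 5.5, 110×0.14 = 15.4.
cat         O        E   (O−E)²/E
A          18     14.3     0.9573
B          11     13.2     0.3667
C           5       11     3.2727
D          22     17.6     1.1000
E          15     15.4     0.0104
F           6     17.6     7.6455
G          10      5.5     3.6818
H          23     15.4     3.7506
Sum = 20.785
df = 7. Since 20.785 > 14.067, we reject H₀.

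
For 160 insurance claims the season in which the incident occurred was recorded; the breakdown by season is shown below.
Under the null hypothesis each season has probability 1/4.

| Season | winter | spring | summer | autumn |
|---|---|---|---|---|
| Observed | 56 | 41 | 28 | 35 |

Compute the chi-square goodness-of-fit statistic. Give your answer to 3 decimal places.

10.650

Under H₀ each category has probability 1/4, so each expected count is 160/4 = 40.
winter: (56 − 40)²/40 = 256/40 = 6.4000
spring: (41 − 40)²/40 = 1/40 = 0.0250
summer: (28 − 40)²/40 = 144/40 = 3.6000
autumn: (35 − 40)²/40 = 25/40 = 0.6250
Sum = 10.650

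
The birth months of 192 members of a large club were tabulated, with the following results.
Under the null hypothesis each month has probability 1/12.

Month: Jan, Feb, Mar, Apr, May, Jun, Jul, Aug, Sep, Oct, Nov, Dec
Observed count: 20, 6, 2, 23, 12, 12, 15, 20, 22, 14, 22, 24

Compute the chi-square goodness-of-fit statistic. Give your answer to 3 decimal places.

Under H₀ each category has probability 1/12, so each expected count is 192/12 = 16.
cat         O        E   (O−E)²/E
Jan        20       16     1.0000
Feb         6       16     6.2500
Mar         2       16    12.2500
Apr        23       16     3.0625
May        12       16     1.0000
Jun        12       16     1.0000
Jul        15       16     0.0625
Aug        20       16     1.0000
Sep        22       16     2.2500
Oct        14       16     0.2500
Nov        22       16     2.2500
Dec        24       16     4.0000
Sum = 34.375

34.375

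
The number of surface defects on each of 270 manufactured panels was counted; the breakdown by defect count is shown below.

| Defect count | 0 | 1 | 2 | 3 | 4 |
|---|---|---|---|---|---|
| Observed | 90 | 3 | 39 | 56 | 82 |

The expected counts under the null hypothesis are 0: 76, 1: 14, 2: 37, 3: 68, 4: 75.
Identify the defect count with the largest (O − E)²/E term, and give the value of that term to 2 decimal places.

1, 8.64

cat         O        E   (O−E)²/E
0          90       76      2.579
1           3       14      8.643
2          39       37      0.108
3          56       68      2.118
4          82       75      0.653
The largest term is for 1: 8.64.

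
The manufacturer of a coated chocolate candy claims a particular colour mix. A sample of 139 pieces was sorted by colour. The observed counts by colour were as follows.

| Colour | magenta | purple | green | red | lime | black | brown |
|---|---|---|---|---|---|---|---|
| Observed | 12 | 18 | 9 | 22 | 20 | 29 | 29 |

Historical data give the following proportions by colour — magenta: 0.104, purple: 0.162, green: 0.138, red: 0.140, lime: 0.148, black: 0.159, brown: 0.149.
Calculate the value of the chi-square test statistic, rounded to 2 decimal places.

12.55

Expected counts E_i = n·p_i: 139×0.104 = 14.456, 139×0.162 = 22.518, 139×0.138 = 19.182, 139×0.140 = 19.46, 139×0.148 = 20.572, 139×0.159 = 22.101, 139×0.149 = 20.711.
magenta: (12 − 14.456)²/14.456 = 6.031936/14.456 = 0.417
purple: (18 − 22.518)²/22.518 = 20.412324/22.518 = 0.906
green: (9 − 19.182)²/19.182 = 103.673124/19.182 = 5.405
red: (22 − 19.46)²/19.46 = 6.4516/19.46 = 0.332
lime: (20 − 20.572)²/20.572 = 0.327184/20.572 = 0.016
black: (29 − 22.101)²/22.101 = 47.596201/22.101 = 2.154
brown: (29 − 20.711)²/20.711 = 68.707521/20.711 = 3.317
Sum = 12.55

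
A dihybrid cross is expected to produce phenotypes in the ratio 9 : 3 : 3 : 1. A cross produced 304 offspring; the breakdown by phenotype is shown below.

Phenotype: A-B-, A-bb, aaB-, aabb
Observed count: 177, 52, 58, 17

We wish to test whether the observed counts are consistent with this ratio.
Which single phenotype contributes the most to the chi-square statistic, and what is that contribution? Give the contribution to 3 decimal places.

A-bb, 0.439

Ratio total = 16. Expected counts: 304×9/16 = 171, 304×3/16 = 57, 304×3/16 = 57, 304×1/16 = 19.
A-B-: (177 − 171)²/171 = 36/171 = 0.2105
A-bb: (52 − 57)²/57 = 25/57 = 0.4386
aaB-: (58 − 57)²/57 = 1/57 = 0.0175
aabb: (17 − 19)²/19 = 4/19 = 0.2105
The largest term is for A-bb: 0.439.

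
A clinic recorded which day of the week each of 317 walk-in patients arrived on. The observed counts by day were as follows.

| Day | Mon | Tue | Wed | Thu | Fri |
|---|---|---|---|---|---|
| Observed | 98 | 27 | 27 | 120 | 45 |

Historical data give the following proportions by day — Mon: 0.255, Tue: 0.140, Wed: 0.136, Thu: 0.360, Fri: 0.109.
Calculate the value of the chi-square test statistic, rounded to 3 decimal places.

Expected counts E_i = n·p_i: 317×0.255 = 80.835, 317×0.140 = 44.38, 317×0.136 = 43.112, 317×0.360 = 114.12, 317×0.109 = 34.553.
cat         O        E   (O−E)²/E
Mon        98   80.835     3.6449
Tue        27    44.38     6.8063
Wed        27   43.112     6.0214
Thu       120   114.12     0.3030
Fri        45   34.553     3.1586
Sum = 19.934

19.934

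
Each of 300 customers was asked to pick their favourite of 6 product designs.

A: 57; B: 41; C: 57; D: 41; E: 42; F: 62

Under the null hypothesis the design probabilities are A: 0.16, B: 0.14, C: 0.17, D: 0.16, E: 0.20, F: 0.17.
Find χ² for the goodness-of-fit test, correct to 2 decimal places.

11.21

Expected counts E_i = n·p_i: 300×0.16 = 48, 300×0.14 = 42, 300×0.17 = 51, 300×0.16 = 48, 300×0.20 = 60, 300×0.17 = 51.
χ² = (57−48)²/48 + (41−42)²/42 + (57−51)²/51 + (41−48)²/48 + (42−60)²/60 + (62−51)²/51
   = 1.688 + 0.024 + 0.706 + 1.021 + 5.400 + 2.373
Sum = 11.21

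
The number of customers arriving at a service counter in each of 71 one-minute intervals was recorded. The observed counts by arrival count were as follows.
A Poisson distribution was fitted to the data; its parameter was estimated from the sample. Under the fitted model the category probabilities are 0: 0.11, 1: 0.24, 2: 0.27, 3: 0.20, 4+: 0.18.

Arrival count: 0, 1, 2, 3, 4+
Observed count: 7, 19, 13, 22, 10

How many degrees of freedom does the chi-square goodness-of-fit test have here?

3

There are k = 5 categories and 1 parameter estimated from the data, so df = 5 − 1 − 1 = 3.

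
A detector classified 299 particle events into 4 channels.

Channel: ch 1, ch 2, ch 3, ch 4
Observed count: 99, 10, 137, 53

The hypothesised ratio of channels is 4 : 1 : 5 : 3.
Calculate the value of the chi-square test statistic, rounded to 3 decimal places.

Ratio total = 13. Expected counts: 299×4/13 = 92, 299×1/13 = 23, 299×5/13 = 115, 299×3/13 = 69.
cat         O        E   (O−E)²/E
ch 1       99       92     0.5326
ch 2       10       23     7.3478
ch 3      137      115     4.2087
ch 4       53       69     3.7101
Sum = 15.799

15.799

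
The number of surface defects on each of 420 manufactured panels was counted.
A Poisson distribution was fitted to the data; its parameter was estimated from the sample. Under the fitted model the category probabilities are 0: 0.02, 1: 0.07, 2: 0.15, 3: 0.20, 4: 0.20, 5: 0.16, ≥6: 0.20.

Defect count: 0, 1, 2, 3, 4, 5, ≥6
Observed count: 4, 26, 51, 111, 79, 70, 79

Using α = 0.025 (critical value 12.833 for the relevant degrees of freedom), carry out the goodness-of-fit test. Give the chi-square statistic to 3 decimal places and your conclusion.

Expected counts E_i = n·p_i: 420×0.02 = 8.4, 420×0.07 = 29.4, 420×0.15 = 63, 420×0.20 = 84, 420×0.20 = 84, 420×0.16 = 67.2, 420×0.20 = 84.
0: (4 − 8.4)²/8.4 = 19.36/8.4 = 2.3048
1: (26 − 29.4)²/29.4 = 11.56/29.4 = 0.3932
2: (51 − 63)²/63 = 144/63 = 2.2857
3: (111 − 84)²/84 = 729/84 = 8.6786
4: (79 − 84)²/84 = 25/84 = 0.2976
5: (70 − 67.2)²/67.2 = 7.84/67.2 = 0.1167
≥6: (79 − 84)²/84 = 25/84 = 0.2976
Sum = 14.374
df = 5. Since 14.374 > 12.833, we reject H₀.

14.374; reject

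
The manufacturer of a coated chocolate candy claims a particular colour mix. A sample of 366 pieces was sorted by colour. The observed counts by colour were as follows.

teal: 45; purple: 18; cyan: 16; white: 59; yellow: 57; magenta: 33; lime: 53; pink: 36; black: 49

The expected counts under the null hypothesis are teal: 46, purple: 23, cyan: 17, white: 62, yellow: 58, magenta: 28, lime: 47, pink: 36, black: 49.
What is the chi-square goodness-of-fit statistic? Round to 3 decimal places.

teal: (45 − 46)²/46 = 1/46 = 0.0217
purple: (18 − 23)²/23 = 25/23 = 1.0870
cyan: (16 − 17)²/17 = 1/17 = 0.0588
white: (59 − 62)²/62 = 9/62 = 0.1452
yellow: (57 − 58)²/58 = 1/58 = 0.0172
magenta: (33 − 28)²/28 = 25/28 = 0.8929
lime: (53 − 47)²/47 = 36/47 = 0.7660
pink: (36 − 36)²/36 = 0/36 = 0.0000
black: (49 − 49)²/49 = 0/49 = 0.0000
Sum = 2.989

2.989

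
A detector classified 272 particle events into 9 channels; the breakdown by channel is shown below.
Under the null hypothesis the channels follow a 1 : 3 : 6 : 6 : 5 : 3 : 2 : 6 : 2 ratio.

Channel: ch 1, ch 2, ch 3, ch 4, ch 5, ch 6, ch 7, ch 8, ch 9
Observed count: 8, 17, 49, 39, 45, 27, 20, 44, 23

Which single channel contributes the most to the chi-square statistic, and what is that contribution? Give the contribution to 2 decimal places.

Ratio total = 34. Expected counts: 272×1/34 = 8, 272×3/34 = 24, 272×6/34 = 48, 272×6/34 = 48, 272×5/34 = 40, 272×3/34 = 24, 272×2/34 = 16, 272×6/34 = 48, 272×2/34 = 16.
χ² = (8−8)²/8 + (17−24)²/24 + (49−48)²/48 + (39−48)²/48 + (45−40)²/40 + (27−24)²/24 + (20−16)²/16 + (44−48)²/48 + (23−16)²/16
   = 0.000 + 2.042 + 0.021 + 1.688 + 0.625 + 0.375 + 1.000 + 0.333 + 3.063
The largest term is for ch 9: 3.06.

ch 9, 3.06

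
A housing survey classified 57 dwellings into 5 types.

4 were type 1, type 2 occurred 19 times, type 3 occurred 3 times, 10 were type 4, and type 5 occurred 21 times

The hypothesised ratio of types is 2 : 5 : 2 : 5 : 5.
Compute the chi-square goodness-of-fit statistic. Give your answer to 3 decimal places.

7.300

Ratio total = 19. Expected counts: 57×2/19 = 6, 57×5/19 = 15, 57×2/19 = 6, 57×5/19 = 15, 57×5/19 = 15.
χ² = (4−6)²/6 + (19−15)²/15 + (3−6)²/6 + (10−15)²/15 + (21−15)²/15
   = 0.6667 + 1.0667 + 1.5000 + 1.6667 + 2.4000
Sum = 7.300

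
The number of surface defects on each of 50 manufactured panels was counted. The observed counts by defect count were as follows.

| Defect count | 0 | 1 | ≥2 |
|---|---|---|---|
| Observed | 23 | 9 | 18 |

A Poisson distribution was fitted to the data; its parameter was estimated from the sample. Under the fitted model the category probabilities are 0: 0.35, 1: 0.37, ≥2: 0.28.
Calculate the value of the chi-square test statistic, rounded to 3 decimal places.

7.750

Expected counts E_i = n·p_i: 50×0.35 = 17.5, 50×0.37 = 18.5, 50×0.28 = 14.
cat         O        E   (O−E)²/E
0          23     17.5     1.7286
1           9     18.5     4.8784
≥2         18       14     1.1429
Sum = 7.750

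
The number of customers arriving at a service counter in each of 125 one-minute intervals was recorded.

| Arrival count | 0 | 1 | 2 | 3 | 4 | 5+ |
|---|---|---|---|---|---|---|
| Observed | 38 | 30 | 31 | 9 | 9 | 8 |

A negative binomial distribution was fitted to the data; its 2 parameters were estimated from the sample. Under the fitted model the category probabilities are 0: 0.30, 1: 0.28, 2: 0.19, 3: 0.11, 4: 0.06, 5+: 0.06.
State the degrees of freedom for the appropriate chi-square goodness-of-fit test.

3

There are k = 6 categories and 2 parameters estimated from the data, so df = 6 − 1 − 2 = 3.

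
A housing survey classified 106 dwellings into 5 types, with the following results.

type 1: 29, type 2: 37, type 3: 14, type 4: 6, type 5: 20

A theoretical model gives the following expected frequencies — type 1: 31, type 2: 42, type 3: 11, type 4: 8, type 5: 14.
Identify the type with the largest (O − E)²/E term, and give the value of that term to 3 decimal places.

type 5, 2.571

cat         O        E   (O−E)²/E
type 1     29       31     0.1290
type 2     37       42     0.5952
type 3     14       11     0.8182
type 4      6        8     0.5000
type 5     20       14     2.5714
The largest term is for type 5: 2.571.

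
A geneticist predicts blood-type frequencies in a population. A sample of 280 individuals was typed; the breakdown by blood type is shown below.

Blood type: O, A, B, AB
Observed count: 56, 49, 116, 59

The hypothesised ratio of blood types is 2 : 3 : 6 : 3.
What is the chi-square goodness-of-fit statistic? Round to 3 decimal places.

Ratio total = 14. Expected counts: 280×2/14 = 40, 280×3/14 = 60, 280×6/14 = 120, 280×3/14 = 60.
χ² = (56−40)²/40 + (49−60)²/60 + (116−120)²/120 + (59−60)²/60
   = 6.4000 + 2.0167 + 0.1333 + 0.0167
Sum = 8.567

8.567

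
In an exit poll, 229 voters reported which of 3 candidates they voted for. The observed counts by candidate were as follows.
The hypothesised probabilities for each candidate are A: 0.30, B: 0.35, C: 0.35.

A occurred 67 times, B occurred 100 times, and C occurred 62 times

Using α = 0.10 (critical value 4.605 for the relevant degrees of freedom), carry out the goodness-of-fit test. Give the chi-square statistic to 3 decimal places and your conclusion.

9.068; reject

Expected counts E_i = n·p_i: 229×0.30 = 68.7, 229×0.35 = 80.15, 229×0.35 = 80.15.
χ² = (67−68.7)²/68.7 + (100−80.15)²/80.15 + (62−80.15)²/80.15
   = 0.0421 + 4.9161 + 4.1101
Sum = 9.068
df = 2. Since 9.068 > 4.605, we reject H₀.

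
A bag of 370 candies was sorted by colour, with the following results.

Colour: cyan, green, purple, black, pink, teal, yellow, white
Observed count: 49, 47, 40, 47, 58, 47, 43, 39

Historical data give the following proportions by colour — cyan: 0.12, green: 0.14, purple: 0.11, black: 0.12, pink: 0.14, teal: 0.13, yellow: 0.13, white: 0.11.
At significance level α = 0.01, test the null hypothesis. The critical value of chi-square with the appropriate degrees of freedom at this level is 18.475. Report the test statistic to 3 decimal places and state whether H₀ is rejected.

2.465; do not reject

Expected counts E_i = n·p_i: 370×0.12 = 44.4, 370×0.14 = 51.8, 370×0.11 = 40.7, 370×0.12 = 44.4, 370×0.14 = 51.8, 370×0.13 = 48.1, 370×0.13 = 48.1, 370×0.11 = 40.7.
cyan: (49 − 44.4)²/44.4 = 21.16/44.4 = 0.4766
green: (47 − 51.8)²/51.8 = 23.04/51.8 = 0.4448
purple: (40 − 40.7)²/40.7 = 0.49/40.7 = 0.0120
black: (47 − 44.4)²/44.4 = 6.76/44.4 = 0.1523
pink: (58 − 51.8)²/51.8 = 38.44/51.8 = 0.7421
teal: (47 − 48.1)²/48.1 = 1.21/48.1 = 0.0252
yellow: (43 − 48.1)²/48.1 = 26.01/48.1 = 0.5407
white: (39 − 40.7)²/40.7 = 2.89/40.7 = 0.0710
Sum = 2.465
df = 7. Since 2.465 < 18.475, we do not reject H₀.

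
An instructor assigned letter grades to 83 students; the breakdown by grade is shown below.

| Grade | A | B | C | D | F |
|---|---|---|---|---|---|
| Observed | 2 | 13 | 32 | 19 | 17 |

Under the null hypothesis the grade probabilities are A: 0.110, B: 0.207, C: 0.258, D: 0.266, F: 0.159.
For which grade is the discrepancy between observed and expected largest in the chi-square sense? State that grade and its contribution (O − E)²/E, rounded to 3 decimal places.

A, 5.568

Expected counts E_i = n·p_i: 83×0.110 = 9.13, 83×0.207 = 17.181, 83×0.258 = 21.414, 83×0.266 = 22.078, 83×0.159 = 13.197.
cat         O        E   (O−E)²/E
A           2     9.13     5.5681
B          13   17.181     1.0174
C          32   21.414     5.2332
D          19   22.078     0.4291
F          17   13.197     1.0959
The largest term is for A: 5.568.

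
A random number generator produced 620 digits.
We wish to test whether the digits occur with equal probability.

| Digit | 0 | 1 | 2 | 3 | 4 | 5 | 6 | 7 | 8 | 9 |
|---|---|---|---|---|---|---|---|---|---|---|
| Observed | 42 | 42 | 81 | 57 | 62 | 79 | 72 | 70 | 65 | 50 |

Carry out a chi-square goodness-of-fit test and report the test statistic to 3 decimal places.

Under H₀ each category has probability 1/10, so each expected count is 620/10 = 62.
cat         O        E   (O−E)²/E
0          42       62     6.4516
1          42       62     6.4516
2          81       62     5.8226
3          57       62     0.4032
4          62       62     0.0000
5          79       62     4.6613
6          72       62     1.6129
7          70       62     1.0323
8          65       62     0.1452
9          50       62     2.3226
Sum = 28.903

28.903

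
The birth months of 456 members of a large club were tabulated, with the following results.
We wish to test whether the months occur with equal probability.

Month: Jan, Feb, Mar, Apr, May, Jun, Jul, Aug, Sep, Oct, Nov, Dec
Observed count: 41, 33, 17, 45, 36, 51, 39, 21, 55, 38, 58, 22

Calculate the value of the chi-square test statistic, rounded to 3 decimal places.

50.842

Under H₀ each category has probability 1/12, so each expected count is 456/12 = 38.
Jan: (41 − 38)²/38 = 9/38 = 0.2368
Feb: (33 − 38)²/38 = 25/38 = 0.6579
Mar: (17 − 38)²/38 = 441/38 = 11.6053
Apr: (45 − 38)²/38 = 49/38 = 1.2895
May: (36 − 38)²/38 = 4/38 = 0.1053
Jun: (51 − 38)²/38 = 169/38 = 4.4474
Jul: (39 − 38)²/38 = 1/38 = 0.0263
Aug: (21 − 38)²/38 = 289/38 = 7.6053
Sep: (55 − 38)²/38 = 289/38 = 7.6053
Oct: (38 − 38)²/38 = 0/38 = 0.0000
Nov: (58 − 38)²/38 = 400/38 = 10.5263
Dec: (22 − 38)²/38 = 256/38 = 6.7368
Sum = 50.842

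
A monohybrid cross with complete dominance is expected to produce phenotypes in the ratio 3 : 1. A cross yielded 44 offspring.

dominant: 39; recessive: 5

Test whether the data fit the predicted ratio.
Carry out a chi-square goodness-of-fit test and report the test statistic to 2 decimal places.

4.36

Ratio total = 4. Expected counts: 44×3/4 = 33, 44×1/4 = 11.
cat            O        E   (O−E)²/E
dominant      39       33      1.091
recessive      5       11      3.273
Sum = 4.36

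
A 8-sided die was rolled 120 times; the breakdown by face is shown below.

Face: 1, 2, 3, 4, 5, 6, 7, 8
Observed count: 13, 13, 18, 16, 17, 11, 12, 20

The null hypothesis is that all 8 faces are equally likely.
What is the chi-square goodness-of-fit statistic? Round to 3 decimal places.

Expected count for each of the 8 categories: 120/8 = 15.
cat         O        E   (O−E)²/E
1          13       15     0.2667
2          13       15     0.2667
3          18       15     0.6000
4          16       15     0.0667
5          17       15     0.2667
6          11       15     1.0667
7          12       15     0.6000
8          20       15     1.6667
Sum = 4.800

4.800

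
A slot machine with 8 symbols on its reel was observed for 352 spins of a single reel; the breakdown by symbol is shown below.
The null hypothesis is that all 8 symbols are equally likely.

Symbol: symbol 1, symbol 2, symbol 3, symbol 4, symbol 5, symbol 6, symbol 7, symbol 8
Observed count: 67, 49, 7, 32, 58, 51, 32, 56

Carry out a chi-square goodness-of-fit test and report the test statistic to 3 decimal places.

59.091

Under H₀ each category has probability 1/8, so each expected count is 352/8 = 44.
cat           O        E   (O−E)²/E
symbol 1     67       44    12.0227
symbol 2     49       44     0.5682
symbol 3      7       44    31.1136
symbol 4     32       44     3.2727
symbol 5     58       44     4.4545
symbol 6     51       44     1.1136
symbol 7     32       44     3.2727
symbol 8     56       44     3.2727
Sum = 59.091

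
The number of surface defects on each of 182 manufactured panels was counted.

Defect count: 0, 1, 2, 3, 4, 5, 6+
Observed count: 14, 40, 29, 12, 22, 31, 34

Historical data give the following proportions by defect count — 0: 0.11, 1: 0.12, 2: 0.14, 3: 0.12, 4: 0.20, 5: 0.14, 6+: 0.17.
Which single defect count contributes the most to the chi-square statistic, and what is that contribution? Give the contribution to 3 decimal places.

1, 15.100

Expected counts E_i = n·p_i: 182×0.11 = 20.02, 182×0.12 = 21.84, 182×0.14 = 25.48, 182×0.12 = 21.84, 182×0.20 = 36.4, 182×0.14 = 25.48, 182×0.17 = 30.94.
0: (14 − 20.02)²/20.02 = 36.2404/20.02 = 1.8102
1: (40 − 21.84)²/21.84 = 329.7856/21.84 = 15.1001
2: (29 − 25.48)²/25.48 = 12.3904/25.48 = 0.4863
3: (12 − 21.84)²/21.84 = 96.8256/21.84 = 4.4334
4: (22 − 36.4)²/36.4 = 207.36/36.4 = 5.6967
5: (31 − 25.48)²/25.48 = 30.4704/25.48 = 1.1959
6+: (34 − 30.94)²/30.94 = 9.3636/30.94 = 0.3026
The largest term is for 1: 15.100.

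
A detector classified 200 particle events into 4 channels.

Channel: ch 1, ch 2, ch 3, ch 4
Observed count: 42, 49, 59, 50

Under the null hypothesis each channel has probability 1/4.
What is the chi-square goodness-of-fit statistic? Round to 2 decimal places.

Expected count for each of the 4 categories: 200/4 = 50.
χ² = (42−50)²/50 + (49−50)²/50 + (59−50)²/50 + (50−50)²/50
   = 1.280 + 0.020 + 1.620 + 0.000
Sum = 2.92

2.92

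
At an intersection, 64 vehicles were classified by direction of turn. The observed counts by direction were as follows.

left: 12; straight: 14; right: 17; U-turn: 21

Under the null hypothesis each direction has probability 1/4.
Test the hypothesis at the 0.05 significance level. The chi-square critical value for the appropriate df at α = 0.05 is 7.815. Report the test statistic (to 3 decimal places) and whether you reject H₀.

Under H₀ each category has probability 1/4, so each expected count is 64/4 = 16.
cat           O        E   (O−E)²/E
left         12       16     1.0000
straight     14       16     0.2500
right        17       16     0.0625
U-turn       21       16     1.5625
Sum = 2.875
df = 3. Since 2.875 < 7.815, we do not reject H₀.

2.875; do not reject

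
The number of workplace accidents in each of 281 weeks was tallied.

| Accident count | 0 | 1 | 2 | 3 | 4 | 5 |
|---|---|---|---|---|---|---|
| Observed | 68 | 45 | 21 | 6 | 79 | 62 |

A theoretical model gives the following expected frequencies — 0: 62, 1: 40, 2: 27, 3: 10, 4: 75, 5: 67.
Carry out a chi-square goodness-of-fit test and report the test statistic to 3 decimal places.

χ² = (68−62)²/62 + (45−40)²/40 + (21−27)²/27 + (6−10)²/10 + (79−75)²/75 + (62−67)²/67
   = 0.5806 + 0.6250 + 1.3333 + 1.6000 + 0.2133 + 0.3731
Sum = 4.725

4.725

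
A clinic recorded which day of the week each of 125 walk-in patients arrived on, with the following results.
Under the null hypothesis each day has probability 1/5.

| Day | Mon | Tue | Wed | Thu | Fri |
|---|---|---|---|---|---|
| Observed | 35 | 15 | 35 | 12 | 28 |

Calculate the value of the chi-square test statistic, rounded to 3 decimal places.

19.120

Under H₀ each category has probability 1/5, so each expected count is 125/5 = 25.
χ² = (35−25)²/25 + (15−25)²/25 + (35−25)²/25 + (12−25)²/25 + (28−25)²/25
   = 4.0000 + 4.0000 + 4.0000 + 6.7600 + 0.3600
Sum = 19.120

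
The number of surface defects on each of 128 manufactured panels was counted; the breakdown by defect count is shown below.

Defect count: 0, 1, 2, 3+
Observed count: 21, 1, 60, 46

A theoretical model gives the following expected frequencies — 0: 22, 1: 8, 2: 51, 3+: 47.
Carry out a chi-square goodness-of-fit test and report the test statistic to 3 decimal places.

0: (21 − 22)²/22 = 1/22 = 0.0455
1: (1 − 8)²/8 = 49/8 = 6.1250
2: (60 − 51)²/51 = 81/51 = 1.5882
3+: (46 − 47)²/47 = 1/47 = 0.0213
Sum = 7.780

7.780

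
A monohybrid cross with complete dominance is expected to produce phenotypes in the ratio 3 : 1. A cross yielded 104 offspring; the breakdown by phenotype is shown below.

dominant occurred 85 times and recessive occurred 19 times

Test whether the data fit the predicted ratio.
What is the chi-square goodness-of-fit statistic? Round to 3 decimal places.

2.513

Ratio total = 4. Expected counts: 104×3/4 = 78, 104×1/4 = 26.
dominant: (85 − 78)²/78 = 49/78 = 0.6282
recessive: (19 − 26)²/26 = 49/26 = 1.8846
Sum = 2.513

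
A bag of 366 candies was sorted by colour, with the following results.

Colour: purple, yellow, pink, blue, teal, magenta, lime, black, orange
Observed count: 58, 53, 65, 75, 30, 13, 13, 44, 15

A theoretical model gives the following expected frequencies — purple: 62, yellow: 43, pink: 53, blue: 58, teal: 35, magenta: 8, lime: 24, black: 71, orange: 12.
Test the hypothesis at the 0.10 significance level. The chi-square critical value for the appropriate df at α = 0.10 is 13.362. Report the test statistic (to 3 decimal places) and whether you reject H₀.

30.182; reject

purple: (58 − 62)²/62 = 16/62 = 0.2581
yellow: (53 − 43)²/43 = 100/43 = 2.3256
pink: (65 − 53)²/53 = 144/53 = 2.7170
blue: (75 − 58)²/58 = 289/58 = 4.9828
teal: (30 − 35)²/35 = 25/35 = 0.7143
magenta: (13 − 8)²/8 = 25/8 = 3.1250
lime: (13 − 24)²/24 = 121/24 = 5.0417
black: (44 − 71)²/71 = 729/71 = 10.2676
orange: (15 − 12)²/12 = 9/12 = 0.7500
Sum = 30.182
df = 8. Since 30.182 > 13.362, we reject H₀.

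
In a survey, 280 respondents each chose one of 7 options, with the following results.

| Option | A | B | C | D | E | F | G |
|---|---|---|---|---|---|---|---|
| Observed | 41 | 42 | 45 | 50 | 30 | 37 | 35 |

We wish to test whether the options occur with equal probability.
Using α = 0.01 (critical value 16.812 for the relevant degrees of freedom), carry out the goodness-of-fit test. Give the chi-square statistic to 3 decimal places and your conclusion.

Expected count for each of the 7 categories: 280/7 = 40.
cat         O        E   (O−E)²/E
A          41       40     0.0250
B          42       40     0.1000
C          45       40     0.6250
D          50       40     2.5000
E          30       40     2.5000
F          37       40     0.2250
G          35       40     0.6250
Sum = 6.600
df = 6. Since 6.600 < 16.812, we do not reject H₀.

6.600; do not reject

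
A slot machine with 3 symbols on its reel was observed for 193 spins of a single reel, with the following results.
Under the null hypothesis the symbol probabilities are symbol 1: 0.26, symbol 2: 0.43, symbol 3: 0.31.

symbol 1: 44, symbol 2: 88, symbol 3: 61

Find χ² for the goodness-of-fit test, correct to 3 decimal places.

1.086

Expected counts E_i = n·p_i: 193×0.26 = 50.18, 193×0.43 = 82.99, 193×0.31 = 59.83.
symbol 1: (44 − 50.18)²/50.18 = 38.1924/50.18 = 0.7611
symbol 2: (88 − 82.99)²/82.99 = 25.1001/82.99 = 0.3024
symbol 3: (61 − 59.83)²/59.83 = 1.3689/59.83 = 0.0229
Sum = 1.086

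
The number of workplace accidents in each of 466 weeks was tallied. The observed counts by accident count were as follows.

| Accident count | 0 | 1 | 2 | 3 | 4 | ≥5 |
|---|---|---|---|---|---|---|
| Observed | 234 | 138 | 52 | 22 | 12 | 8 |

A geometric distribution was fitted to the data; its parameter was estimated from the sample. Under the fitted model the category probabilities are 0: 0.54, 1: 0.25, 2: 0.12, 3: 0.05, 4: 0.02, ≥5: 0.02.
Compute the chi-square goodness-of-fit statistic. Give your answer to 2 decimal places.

Expected counts E_i = n·p_i: 466×0.54 = 251.64, 466×0.25 = 116.5, 466×0.12 = 55.92, 466×0.05 = 23.3, 466×0.02 = 9.32, 466×0.02 = 9.32.
cat         O        E   (O−E)²/E
0         234   251.64      1.237
1         138    116.5      3.968
2          52    55.92      0.275
3          22     23.3      0.073
4          12     9.32      0.771
≥5          8     9.32      0.187
Sum = 6.51

6.51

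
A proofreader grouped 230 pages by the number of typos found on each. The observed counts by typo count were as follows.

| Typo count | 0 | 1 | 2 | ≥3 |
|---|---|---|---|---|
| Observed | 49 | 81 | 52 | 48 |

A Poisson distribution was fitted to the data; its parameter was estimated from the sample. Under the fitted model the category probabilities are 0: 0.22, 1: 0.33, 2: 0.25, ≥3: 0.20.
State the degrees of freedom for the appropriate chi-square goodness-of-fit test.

2

There are k = 4 categories and 1 parameter estimated from the data, so df = 4 − 1 − 1 = 2.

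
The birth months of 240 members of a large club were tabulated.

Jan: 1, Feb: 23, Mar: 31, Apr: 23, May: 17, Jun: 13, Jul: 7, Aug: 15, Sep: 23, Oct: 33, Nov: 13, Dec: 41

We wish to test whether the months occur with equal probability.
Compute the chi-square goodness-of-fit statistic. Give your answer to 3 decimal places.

Under H₀ each category has probability 1/12, so each expected count is 240/12 = 20.
cat         O        E   (O−E)²/E
Jan         1       20    18.0500
Feb        23       20     0.4500
Mar        31       20     6.0500
Apr        23       20     0.4500
May        17       20     0.4500
Jun        13       20     2.4500
Jul         7       20     8.4500
Aug        15       20     1.2500
Sep        23       20     0.4500
Oct        33       20     8.4500
Nov        13       20     2.4500
Dec        41       20    22.0500
Sum = 71.000

71.000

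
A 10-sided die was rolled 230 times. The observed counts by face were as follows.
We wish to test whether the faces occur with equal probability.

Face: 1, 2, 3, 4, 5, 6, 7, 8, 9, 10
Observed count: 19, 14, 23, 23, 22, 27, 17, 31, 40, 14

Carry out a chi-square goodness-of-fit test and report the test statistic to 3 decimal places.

25.391

Under H₀ each category has probability 1/10, so each expected count is 230/10 = 23.
χ² = (19−23)²/23 + (14−23)²/23 + (23−23)²/23 + (23−23)²/23 + (22−23)²/23 + (27−23)²/23 + (17−23)²/23 + (31−23)²/23 + (40−23)²/23 + (14−23)²/23
   = 0.6957 + 3.5217 + 0.0000 + 0.0000 + 0.0435 + 0.6957 + 1.5652 + 2.7826 + 12.5652 + 3.5217
Sum = 25.391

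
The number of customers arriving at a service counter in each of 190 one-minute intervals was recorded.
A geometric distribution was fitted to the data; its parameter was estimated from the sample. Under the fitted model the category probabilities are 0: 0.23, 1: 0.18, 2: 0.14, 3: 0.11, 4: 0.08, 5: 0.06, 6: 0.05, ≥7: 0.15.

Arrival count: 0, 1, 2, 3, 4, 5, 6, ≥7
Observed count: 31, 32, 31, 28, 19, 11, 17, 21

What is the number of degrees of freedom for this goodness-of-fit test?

There are k = 8 categories and 1 parameter estimated from the data, so df = 8 − 1 − 1 = 6.

6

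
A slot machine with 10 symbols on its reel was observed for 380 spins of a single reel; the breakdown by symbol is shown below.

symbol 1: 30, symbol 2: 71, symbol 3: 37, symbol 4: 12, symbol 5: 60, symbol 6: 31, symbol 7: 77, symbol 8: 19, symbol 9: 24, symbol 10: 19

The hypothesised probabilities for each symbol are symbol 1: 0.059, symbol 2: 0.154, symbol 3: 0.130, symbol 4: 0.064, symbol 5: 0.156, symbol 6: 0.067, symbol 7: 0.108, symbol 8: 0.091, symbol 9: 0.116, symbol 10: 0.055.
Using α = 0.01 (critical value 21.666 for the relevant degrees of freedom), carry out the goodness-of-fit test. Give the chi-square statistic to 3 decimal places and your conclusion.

Expected counts E_i = n·p_i: 380×0.059 = 22.42, 380×0.154 = 58.52, 380×0.130 = 49.4, 380×0.064 = 24.32, 380×0.156 = 59.28, 380×0.067 = 25.46, 380×0.108 = 41.04, 380×0.091 = 34.58, 380×0.116 = 44.08, 380×0.055 = 20.9.
χ² = (30−22.42)²/22.42 + (71−58.52)²/58.52 + (37−49.4)²/49.4 + (12−24.32)²/24.32 + (60−59.28)²/59.28 + (31−25.46)²/25.46 + (77−41.04)²/41.04 + (19−34.58)²/34.58 + (24−44.08)²/44.08 + (19−20.9)²/20.9
   = 2.5627 + 2.6615 + 3.1126 + 6.2411 + 0.0087 + 1.2055 + 31.5088 + 7.0196 + 9.1472 + 0.1727
Sum = 63.640
df = 9. Since 63.640 > 21.666, we reject H₀.

63.640; reject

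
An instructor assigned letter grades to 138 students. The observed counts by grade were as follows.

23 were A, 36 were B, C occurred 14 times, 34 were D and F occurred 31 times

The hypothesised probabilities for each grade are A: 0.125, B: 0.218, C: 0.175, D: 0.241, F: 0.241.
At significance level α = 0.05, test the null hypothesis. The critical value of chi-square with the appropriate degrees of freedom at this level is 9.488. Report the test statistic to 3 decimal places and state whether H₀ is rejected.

7.516; do not reject

Expected counts E_i = n·p_i: 138×0.125 = 17.25, 138×0.218 = 30.084, 138×0.175 = 24.15, 138×0.241 = 33.258, 138×0.241 = 33.258.
A: (23 − 17.25)²/17.25 = 33.0625/17.25 = 1.9167
B: (36 − 30.084)²/30.084 = 34.999056/30.084 = 1.1634
C: (14 − 24.15)²/24.15 = 103.0225/24.15 = 4.2659
D: (34 − 33.258)²/33.258 = 0.550564/33.258 = 0.0166
F: (31 − 33.258)²/33.258 = 5.098564/33.258 = 0.1533
Sum = 7.516
df = 4. Since 7.516 < 9.488, we do not reject H₀.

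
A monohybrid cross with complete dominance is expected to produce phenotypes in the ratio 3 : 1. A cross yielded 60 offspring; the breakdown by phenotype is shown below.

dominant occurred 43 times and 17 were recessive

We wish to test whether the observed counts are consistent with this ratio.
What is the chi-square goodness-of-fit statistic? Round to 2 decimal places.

0.36

Ratio total = 4. Expected counts: 60×3/4 = 45, 60×1/4 = 15.
dominant: (43 − 45)²/45 = 4/45 = 0.089
recessive: (17 − 15)²/15 = 4/15 = 0.267
Sum = 0.36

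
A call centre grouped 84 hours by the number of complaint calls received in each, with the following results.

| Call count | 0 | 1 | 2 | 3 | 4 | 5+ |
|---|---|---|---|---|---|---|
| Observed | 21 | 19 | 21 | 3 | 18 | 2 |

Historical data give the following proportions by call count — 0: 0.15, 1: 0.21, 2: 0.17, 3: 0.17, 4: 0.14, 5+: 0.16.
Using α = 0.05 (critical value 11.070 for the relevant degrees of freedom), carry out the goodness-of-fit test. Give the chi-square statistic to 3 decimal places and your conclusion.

Expected counts E_i = n·p_i: 84×0.15 = 12.6, 84×0.21 = 17.64, 84×0.17 = 14.28, 84×0.17 = 14.28, 84×0.14 = 11.76, 84×0.16 = 13.44.
cat         O        E   (O−E)²/E
0          21     12.6     5.6000
1          19    17.64     0.1049
2          21    14.28     3.1624
3           3    14.28     8.9103
4          18    11.76     3.3110
5+          2    13.44     9.7376
Sum = 30.826
df = 5. Since 30.826 > 11.070, we reject H₀.

30.826; reject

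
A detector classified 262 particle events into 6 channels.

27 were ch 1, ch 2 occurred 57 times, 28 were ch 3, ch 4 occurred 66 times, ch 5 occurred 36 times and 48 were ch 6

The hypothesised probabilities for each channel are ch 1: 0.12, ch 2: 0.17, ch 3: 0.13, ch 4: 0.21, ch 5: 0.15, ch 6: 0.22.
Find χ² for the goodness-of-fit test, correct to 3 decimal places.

Expected counts E_i = n·p_i: 262×0.12 = 31.44, 262×0.17 = 44.54, 262×0.13 = 34.06, 262×0.21 = 55.02, 262×0.15 = 39.3, 262×0.22 = 57.64.
ch 1: (27 − 31.44)²/31.44 = 19.7136/31.44 = 0.6270
ch 2: (57 − 44.54)²/44.54 = 155.2516/44.54 = 3.4857
ch 3: (28 − 34.06)²/34.06 = 36.7236/34.06 = 1.0782
ch 4: (66 − 55.02)²/55.02 = 120.5604/55.02 = 2.1912
ch 5: (36 − 39.3)²/39.3 = 10.89/39.3 = 0.2771
ch 6: (48 − 57.64)²/57.64 = 92.9296/57.64 = 1.6122
Sum = 9.271

9.271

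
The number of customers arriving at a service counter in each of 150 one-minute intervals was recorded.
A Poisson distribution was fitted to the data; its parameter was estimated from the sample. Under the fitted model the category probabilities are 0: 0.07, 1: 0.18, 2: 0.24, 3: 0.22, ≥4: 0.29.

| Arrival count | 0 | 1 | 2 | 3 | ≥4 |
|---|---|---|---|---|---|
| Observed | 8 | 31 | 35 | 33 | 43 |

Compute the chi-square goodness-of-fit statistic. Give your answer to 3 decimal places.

Expected counts E_i = n·p_i: 150×0.07 = 10.5, 150×0.18 = 27, 150×0.24 = 36, 150×0.22 = 33, 150×0.29 = 43.5.
cat         O        E   (O−E)²/E
0           8     10.5     0.5952
1          31       27     0.5926
2          35       36     0.0278
3          33       33     0.0000
≥4         43     43.5     0.0057
Sum = 1.221

1.221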